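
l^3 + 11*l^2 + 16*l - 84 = (l - 2)*(l + 6)*(l + 7)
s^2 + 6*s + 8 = (s + 2)*(s + 4)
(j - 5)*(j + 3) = j^2 - 2*j - 15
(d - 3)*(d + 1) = d^2 - 2*d - 3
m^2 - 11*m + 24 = (m - 8)*(m - 3)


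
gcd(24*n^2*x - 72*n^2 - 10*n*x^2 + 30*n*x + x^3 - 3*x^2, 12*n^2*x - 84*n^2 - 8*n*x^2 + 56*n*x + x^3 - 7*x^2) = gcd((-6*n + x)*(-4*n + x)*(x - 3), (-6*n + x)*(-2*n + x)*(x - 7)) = -6*n + x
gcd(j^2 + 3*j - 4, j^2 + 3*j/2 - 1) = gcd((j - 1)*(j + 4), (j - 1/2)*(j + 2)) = 1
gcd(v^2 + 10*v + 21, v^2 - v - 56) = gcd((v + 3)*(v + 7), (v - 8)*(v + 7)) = v + 7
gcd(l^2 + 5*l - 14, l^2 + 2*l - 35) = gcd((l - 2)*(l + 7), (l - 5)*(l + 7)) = l + 7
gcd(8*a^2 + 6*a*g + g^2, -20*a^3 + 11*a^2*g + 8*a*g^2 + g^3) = 4*a + g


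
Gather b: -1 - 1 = -2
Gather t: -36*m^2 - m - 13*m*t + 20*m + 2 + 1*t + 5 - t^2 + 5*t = -36*m^2 + 19*m - t^2 + t*(6 - 13*m) + 7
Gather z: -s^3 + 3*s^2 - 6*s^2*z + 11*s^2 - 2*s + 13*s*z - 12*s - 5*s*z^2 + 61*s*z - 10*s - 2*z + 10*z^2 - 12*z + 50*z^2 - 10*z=-s^3 + 14*s^2 - 24*s + z^2*(60 - 5*s) + z*(-6*s^2 + 74*s - 24)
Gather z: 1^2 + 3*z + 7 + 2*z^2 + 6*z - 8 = 2*z^2 + 9*z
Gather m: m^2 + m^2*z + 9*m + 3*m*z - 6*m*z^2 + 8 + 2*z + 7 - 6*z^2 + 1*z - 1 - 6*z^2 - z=m^2*(z + 1) + m*(-6*z^2 + 3*z + 9) - 12*z^2 + 2*z + 14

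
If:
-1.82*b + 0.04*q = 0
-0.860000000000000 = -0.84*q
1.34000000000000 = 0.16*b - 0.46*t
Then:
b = 0.02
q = 1.02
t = -2.91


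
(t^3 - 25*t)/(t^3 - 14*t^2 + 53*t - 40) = t*(t + 5)/(t^2 - 9*t + 8)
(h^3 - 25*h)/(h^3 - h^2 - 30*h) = (h - 5)/(h - 6)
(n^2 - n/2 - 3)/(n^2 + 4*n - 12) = (n + 3/2)/(n + 6)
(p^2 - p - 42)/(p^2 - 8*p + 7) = (p + 6)/(p - 1)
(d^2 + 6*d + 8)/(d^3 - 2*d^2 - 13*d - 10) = (d + 4)/(d^2 - 4*d - 5)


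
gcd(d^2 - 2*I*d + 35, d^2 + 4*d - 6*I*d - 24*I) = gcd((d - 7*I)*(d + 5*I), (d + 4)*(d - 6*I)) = 1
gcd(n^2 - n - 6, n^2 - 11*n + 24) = n - 3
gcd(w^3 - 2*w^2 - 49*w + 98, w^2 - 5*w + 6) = w - 2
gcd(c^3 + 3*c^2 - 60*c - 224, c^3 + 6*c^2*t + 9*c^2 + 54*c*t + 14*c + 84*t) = c + 7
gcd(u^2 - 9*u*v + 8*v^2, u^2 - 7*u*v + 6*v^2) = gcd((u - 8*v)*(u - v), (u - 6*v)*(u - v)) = u - v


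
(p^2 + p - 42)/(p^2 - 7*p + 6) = (p + 7)/(p - 1)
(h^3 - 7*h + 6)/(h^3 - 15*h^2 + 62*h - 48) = (h^2 + h - 6)/(h^2 - 14*h + 48)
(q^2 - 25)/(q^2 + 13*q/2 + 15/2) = 2*(q - 5)/(2*q + 3)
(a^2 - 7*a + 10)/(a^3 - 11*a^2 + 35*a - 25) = (a - 2)/(a^2 - 6*a + 5)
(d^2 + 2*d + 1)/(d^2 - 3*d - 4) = (d + 1)/(d - 4)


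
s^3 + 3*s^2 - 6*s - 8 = (s - 2)*(s + 1)*(s + 4)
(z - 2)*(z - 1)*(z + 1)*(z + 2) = z^4 - 5*z^2 + 4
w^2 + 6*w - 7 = (w - 1)*(w + 7)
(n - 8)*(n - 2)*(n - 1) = n^3 - 11*n^2 + 26*n - 16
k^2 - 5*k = k*(k - 5)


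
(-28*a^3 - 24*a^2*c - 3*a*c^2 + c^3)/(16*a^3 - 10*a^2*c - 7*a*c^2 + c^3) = (-14*a^2 - 5*a*c + c^2)/(8*a^2 - 9*a*c + c^2)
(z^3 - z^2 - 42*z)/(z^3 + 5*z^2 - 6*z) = (z - 7)/(z - 1)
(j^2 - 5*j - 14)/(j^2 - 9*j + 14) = (j + 2)/(j - 2)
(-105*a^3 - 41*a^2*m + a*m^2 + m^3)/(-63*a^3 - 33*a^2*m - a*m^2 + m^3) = (5*a + m)/(3*a + m)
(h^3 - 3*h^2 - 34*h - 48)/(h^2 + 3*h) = h - 6 - 16/h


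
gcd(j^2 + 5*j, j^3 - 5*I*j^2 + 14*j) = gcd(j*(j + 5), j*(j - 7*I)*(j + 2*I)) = j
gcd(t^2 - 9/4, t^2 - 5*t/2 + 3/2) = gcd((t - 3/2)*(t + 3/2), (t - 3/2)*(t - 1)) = t - 3/2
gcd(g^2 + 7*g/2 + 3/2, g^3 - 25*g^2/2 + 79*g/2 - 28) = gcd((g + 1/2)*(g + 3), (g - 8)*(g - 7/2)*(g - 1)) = 1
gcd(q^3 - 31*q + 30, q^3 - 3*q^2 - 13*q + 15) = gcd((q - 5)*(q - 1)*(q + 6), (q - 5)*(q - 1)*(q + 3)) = q^2 - 6*q + 5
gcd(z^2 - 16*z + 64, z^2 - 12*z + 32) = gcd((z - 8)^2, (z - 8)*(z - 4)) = z - 8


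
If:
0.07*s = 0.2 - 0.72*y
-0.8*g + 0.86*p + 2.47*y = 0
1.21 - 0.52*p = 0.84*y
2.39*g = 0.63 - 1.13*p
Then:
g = -5.18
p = 11.51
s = 61.33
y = -5.68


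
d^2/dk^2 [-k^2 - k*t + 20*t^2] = -2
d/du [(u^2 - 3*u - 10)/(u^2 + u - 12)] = 2*(2*u^2 - 2*u + 23)/(u^4 + 2*u^3 - 23*u^2 - 24*u + 144)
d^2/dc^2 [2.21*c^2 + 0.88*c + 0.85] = 4.42000000000000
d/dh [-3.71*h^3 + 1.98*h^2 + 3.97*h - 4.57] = -11.13*h^2 + 3.96*h + 3.97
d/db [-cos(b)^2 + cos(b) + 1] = -sin(b) + sin(2*b)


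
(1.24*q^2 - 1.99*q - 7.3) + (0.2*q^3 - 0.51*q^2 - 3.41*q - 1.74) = 0.2*q^3 + 0.73*q^2 - 5.4*q - 9.04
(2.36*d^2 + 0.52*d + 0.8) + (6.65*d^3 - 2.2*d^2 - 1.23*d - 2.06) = 6.65*d^3 + 0.16*d^2 - 0.71*d - 1.26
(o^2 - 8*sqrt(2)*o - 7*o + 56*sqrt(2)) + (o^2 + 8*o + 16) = 2*o^2 - 8*sqrt(2)*o + o + 16 + 56*sqrt(2)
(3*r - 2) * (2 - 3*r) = -9*r^2 + 12*r - 4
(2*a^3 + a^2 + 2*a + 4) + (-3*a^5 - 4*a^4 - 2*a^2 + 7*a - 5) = -3*a^5 - 4*a^4 + 2*a^3 - a^2 + 9*a - 1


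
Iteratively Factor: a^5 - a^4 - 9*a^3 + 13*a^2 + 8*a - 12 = (a - 2)*(a^4 + a^3 - 7*a^2 - a + 6) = (a - 2)*(a + 1)*(a^3 - 7*a + 6) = (a - 2)*(a - 1)*(a + 1)*(a^2 + a - 6) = (a - 2)^2*(a - 1)*(a + 1)*(a + 3)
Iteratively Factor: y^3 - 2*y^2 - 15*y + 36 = (y - 3)*(y^2 + y - 12) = (y - 3)^2*(y + 4)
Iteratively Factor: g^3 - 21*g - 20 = (g + 4)*(g^2 - 4*g - 5) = (g - 5)*(g + 4)*(g + 1)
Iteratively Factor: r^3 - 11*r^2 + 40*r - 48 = (r - 4)*(r^2 - 7*r + 12) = (r - 4)*(r - 3)*(r - 4)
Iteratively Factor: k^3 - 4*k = (k + 2)*(k^2 - 2*k) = k*(k + 2)*(k - 2)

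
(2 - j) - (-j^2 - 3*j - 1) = j^2 + 2*j + 3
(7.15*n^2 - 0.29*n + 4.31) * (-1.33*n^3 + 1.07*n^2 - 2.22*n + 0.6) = -9.5095*n^5 + 8.0362*n^4 - 21.9156*n^3 + 9.5455*n^2 - 9.7422*n + 2.586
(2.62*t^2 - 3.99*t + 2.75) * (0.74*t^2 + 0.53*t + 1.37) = 1.9388*t^4 - 1.564*t^3 + 3.5097*t^2 - 4.0088*t + 3.7675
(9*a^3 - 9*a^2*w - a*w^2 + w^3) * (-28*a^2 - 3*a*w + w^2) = -252*a^5 + 225*a^4*w + 64*a^3*w^2 - 34*a^2*w^3 - 4*a*w^4 + w^5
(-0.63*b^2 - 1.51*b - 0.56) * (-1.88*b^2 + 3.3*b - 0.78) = 1.1844*b^4 + 0.7598*b^3 - 3.4388*b^2 - 0.6702*b + 0.4368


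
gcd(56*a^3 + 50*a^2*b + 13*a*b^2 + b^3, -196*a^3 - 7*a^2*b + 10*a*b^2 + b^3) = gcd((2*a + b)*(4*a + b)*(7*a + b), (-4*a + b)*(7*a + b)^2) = 7*a + b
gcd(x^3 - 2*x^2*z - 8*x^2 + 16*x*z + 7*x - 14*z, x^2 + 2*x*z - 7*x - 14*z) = x - 7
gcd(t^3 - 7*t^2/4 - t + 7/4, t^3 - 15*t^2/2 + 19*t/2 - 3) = t - 1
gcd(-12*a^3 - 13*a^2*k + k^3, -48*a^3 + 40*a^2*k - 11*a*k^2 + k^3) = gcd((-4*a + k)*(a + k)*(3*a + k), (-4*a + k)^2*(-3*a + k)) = 4*a - k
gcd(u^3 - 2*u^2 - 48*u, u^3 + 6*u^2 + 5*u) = u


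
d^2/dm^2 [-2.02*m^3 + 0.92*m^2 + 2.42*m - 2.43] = 1.84 - 12.12*m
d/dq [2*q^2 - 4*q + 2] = 4*q - 4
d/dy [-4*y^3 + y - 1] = 1 - 12*y^2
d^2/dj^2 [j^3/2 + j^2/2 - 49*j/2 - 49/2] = 3*j + 1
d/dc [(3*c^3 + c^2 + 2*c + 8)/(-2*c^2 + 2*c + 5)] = 3*(-2*c^4 + 4*c^3 + 17*c^2 + 14*c - 2)/(4*c^4 - 8*c^3 - 16*c^2 + 20*c + 25)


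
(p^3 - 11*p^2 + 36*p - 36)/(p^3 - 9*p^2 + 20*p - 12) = (p - 3)/(p - 1)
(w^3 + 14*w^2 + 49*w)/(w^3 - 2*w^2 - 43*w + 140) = w*(w + 7)/(w^2 - 9*w + 20)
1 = 1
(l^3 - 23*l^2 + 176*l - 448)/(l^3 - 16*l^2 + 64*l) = (l - 7)/l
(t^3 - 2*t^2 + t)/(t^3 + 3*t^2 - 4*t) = (t - 1)/(t + 4)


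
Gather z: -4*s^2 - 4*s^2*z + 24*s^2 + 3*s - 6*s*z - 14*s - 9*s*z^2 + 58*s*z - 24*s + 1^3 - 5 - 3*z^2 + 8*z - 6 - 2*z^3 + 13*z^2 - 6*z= 20*s^2 - 35*s - 2*z^3 + z^2*(10 - 9*s) + z*(-4*s^2 + 52*s + 2) - 10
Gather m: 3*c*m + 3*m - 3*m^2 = -3*m^2 + m*(3*c + 3)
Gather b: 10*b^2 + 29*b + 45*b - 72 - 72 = 10*b^2 + 74*b - 144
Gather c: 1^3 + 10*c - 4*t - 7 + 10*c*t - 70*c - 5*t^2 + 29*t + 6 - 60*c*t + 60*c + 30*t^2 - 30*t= -50*c*t + 25*t^2 - 5*t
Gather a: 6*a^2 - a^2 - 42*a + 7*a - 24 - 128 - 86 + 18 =5*a^2 - 35*a - 220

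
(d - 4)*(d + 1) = d^2 - 3*d - 4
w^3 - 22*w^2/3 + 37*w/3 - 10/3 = (w - 5)*(w - 2)*(w - 1/3)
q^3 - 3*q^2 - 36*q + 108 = (q - 6)*(q - 3)*(q + 6)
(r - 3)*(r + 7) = r^2 + 4*r - 21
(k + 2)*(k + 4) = k^2 + 6*k + 8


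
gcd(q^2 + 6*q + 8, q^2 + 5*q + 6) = q + 2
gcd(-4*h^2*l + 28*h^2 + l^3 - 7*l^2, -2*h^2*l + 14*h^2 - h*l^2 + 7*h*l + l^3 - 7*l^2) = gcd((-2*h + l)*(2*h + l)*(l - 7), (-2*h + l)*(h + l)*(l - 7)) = 2*h*l - 14*h - l^2 + 7*l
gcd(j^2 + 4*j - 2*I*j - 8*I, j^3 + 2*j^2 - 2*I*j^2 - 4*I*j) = j - 2*I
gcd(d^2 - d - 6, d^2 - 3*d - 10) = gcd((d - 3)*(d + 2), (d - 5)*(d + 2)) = d + 2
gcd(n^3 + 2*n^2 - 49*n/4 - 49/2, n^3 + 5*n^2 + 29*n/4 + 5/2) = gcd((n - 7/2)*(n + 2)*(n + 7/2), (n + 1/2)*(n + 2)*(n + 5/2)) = n + 2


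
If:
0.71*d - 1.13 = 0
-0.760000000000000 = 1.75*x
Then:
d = 1.59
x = -0.43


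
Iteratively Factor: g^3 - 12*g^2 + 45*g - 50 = (g - 2)*(g^2 - 10*g + 25) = (g - 5)*(g - 2)*(g - 5)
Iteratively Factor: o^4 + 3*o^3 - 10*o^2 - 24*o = (o + 4)*(o^3 - o^2 - 6*o) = (o + 2)*(o + 4)*(o^2 - 3*o) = (o - 3)*(o + 2)*(o + 4)*(o)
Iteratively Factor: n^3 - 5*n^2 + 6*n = (n - 3)*(n^2 - 2*n) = (n - 3)*(n - 2)*(n)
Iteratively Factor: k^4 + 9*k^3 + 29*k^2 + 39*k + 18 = (k + 3)*(k^3 + 6*k^2 + 11*k + 6) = (k + 3)^2*(k^2 + 3*k + 2) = (k + 2)*(k + 3)^2*(k + 1)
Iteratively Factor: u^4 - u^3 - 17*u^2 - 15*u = (u + 1)*(u^3 - 2*u^2 - 15*u) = (u + 1)*(u + 3)*(u^2 - 5*u) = u*(u + 1)*(u + 3)*(u - 5)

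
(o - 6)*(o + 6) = o^2 - 36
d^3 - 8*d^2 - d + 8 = (d - 8)*(d - 1)*(d + 1)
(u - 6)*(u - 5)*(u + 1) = u^3 - 10*u^2 + 19*u + 30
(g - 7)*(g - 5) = g^2 - 12*g + 35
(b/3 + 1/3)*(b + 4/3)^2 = b^3/3 + 11*b^2/9 + 40*b/27 + 16/27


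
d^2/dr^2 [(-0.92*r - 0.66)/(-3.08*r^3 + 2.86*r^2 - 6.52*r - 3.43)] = (52.364928*r^5 + 26.507712*r^4 - 114.920608*r^3 - 4.71662399999998*r^2 - 61.52784*r + 27.91364)/(29.218112*r^9 - 81.393312*r^8 + 261.133488*r^7 - 270.378856*r^6 + 371.503968*r^5 + 132.70818*r^4 + 2.11610799999994*r^3 + 336.489174*r^2 + 230.121444*r + 40.353607)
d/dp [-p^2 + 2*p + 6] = 2 - 2*p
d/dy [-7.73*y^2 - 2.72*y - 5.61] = -15.46*y - 2.72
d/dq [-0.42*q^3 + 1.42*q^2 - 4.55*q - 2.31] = -1.26*q^2 + 2.84*q - 4.55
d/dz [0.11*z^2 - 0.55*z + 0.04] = 0.22*z - 0.55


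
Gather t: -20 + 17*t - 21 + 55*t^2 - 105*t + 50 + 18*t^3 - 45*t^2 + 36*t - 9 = 18*t^3 + 10*t^2 - 52*t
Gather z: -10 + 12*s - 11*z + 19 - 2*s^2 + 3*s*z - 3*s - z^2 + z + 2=-2*s^2 + 9*s - z^2 + z*(3*s - 10) + 11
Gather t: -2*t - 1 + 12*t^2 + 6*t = 12*t^2 + 4*t - 1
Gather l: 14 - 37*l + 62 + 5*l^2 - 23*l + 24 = 5*l^2 - 60*l + 100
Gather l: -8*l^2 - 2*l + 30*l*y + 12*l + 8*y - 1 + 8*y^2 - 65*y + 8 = -8*l^2 + l*(30*y + 10) + 8*y^2 - 57*y + 7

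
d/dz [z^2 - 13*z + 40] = 2*z - 13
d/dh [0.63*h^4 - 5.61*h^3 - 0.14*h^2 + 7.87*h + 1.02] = 2.52*h^3 - 16.83*h^2 - 0.28*h + 7.87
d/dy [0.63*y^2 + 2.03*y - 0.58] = 1.26*y + 2.03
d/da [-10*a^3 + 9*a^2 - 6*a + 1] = -30*a^2 + 18*a - 6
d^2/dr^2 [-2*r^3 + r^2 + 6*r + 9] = 2 - 12*r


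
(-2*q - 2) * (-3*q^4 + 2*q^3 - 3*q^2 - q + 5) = 6*q^5 + 2*q^4 + 2*q^3 + 8*q^2 - 8*q - 10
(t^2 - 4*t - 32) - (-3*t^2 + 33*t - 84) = 4*t^2 - 37*t + 52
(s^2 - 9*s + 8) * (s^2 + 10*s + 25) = s^4 + s^3 - 57*s^2 - 145*s + 200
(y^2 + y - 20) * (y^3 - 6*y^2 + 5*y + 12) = y^5 - 5*y^4 - 21*y^3 + 137*y^2 - 88*y - 240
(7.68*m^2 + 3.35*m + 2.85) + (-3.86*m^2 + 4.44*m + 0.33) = 3.82*m^2 + 7.79*m + 3.18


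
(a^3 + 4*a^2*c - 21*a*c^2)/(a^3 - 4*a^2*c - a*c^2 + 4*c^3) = a*(a^2 + 4*a*c - 21*c^2)/(a^3 - 4*a^2*c - a*c^2 + 4*c^3)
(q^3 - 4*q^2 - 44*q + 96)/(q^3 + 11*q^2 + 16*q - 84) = (q - 8)/(q + 7)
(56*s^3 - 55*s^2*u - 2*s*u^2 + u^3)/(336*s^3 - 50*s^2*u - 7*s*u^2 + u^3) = (s - u)/(6*s - u)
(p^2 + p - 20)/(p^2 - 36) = (p^2 + p - 20)/(p^2 - 36)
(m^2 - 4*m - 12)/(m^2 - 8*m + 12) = (m + 2)/(m - 2)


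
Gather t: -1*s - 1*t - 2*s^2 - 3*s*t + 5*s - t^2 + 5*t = -2*s^2 + 4*s - t^2 + t*(4 - 3*s)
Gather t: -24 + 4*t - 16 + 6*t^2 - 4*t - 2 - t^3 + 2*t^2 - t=-t^3 + 8*t^2 - t - 42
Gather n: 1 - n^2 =1 - n^2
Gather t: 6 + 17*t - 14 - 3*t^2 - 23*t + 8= -3*t^2 - 6*t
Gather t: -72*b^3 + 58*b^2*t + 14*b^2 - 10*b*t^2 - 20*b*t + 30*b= -72*b^3 + 14*b^2 - 10*b*t^2 + 30*b + t*(58*b^2 - 20*b)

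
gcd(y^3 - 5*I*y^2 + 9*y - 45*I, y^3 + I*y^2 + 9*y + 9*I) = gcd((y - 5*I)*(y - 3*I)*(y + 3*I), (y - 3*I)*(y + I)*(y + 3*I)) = y^2 + 9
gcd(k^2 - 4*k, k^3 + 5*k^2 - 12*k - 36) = 1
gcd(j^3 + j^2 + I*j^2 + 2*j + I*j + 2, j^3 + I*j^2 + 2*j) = j^2 + I*j + 2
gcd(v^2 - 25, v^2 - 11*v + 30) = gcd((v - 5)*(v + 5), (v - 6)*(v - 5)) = v - 5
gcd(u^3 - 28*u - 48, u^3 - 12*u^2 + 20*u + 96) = u^2 - 4*u - 12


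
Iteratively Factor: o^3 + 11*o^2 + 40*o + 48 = (o + 3)*(o^2 + 8*o + 16) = (o + 3)*(o + 4)*(o + 4)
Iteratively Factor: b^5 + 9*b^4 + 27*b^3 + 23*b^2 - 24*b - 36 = (b + 2)*(b^4 + 7*b^3 + 13*b^2 - 3*b - 18) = (b - 1)*(b + 2)*(b^3 + 8*b^2 + 21*b + 18) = (b - 1)*(b + 2)*(b + 3)*(b^2 + 5*b + 6) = (b - 1)*(b + 2)^2*(b + 3)*(b + 3)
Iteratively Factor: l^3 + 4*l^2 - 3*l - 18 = (l + 3)*(l^2 + l - 6) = (l + 3)^2*(l - 2)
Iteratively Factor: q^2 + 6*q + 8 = (q + 2)*(q + 4)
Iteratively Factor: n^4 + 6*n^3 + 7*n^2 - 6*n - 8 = (n + 2)*(n^3 + 4*n^2 - n - 4) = (n + 2)*(n + 4)*(n^2 - 1) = (n - 1)*(n + 2)*(n + 4)*(n + 1)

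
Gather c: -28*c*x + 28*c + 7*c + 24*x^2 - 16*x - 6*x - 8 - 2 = c*(35 - 28*x) + 24*x^2 - 22*x - 10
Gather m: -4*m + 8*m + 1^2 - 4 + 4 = 4*m + 1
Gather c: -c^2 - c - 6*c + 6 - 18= -c^2 - 7*c - 12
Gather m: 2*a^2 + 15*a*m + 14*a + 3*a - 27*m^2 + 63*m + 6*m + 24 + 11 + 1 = 2*a^2 + 17*a - 27*m^2 + m*(15*a + 69) + 36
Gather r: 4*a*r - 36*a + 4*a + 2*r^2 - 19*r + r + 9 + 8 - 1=-32*a + 2*r^2 + r*(4*a - 18) + 16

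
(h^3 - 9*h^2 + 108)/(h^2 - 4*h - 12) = (h^2 - 3*h - 18)/(h + 2)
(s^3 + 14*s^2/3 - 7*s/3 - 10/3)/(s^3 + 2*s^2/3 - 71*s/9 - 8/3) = 3*(3*s^3 + 14*s^2 - 7*s - 10)/(9*s^3 + 6*s^2 - 71*s - 24)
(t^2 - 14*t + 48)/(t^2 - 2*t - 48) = (t - 6)/(t + 6)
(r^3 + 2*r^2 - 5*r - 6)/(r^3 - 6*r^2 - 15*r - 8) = (r^2 + r - 6)/(r^2 - 7*r - 8)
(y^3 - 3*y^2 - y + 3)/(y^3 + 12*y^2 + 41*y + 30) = (y^2 - 4*y + 3)/(y^2 + 11*y + 30)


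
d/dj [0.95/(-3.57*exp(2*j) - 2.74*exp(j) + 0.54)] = (6.783*exp(j) + 2.603)*exp(j)/(3.57*exp(2*j) + 2.74*exp(j) - 0.54)^2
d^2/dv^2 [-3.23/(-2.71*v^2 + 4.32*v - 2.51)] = (-47.442886*v^2 + 75.628512*v + 3.23*(5.42*v - 4.32)*(10.84*v - 8.64) - 43.941566)/(2.71*v^2 - 4.32*v + 2.51)^3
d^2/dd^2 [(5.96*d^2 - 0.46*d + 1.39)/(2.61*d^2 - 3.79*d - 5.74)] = (111.644316*d^3 + 592.547778*d^2 - 123.84711*d + 494.330114)/(17.779581*d^6 - 77.453577*d^5 - 4.83345899999999*d^4 + 286.237097*d^3 + 10.629906*d^2 - 374.614212*d - 189.119224)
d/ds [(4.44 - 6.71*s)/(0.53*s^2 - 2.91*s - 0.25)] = (3.5563*s^2 - 4.7064*s + 14.5979)/(0.2809*s^4 - 3.0846*s^3 + 8.2031*s^2 + 1.455*s + 0.0625)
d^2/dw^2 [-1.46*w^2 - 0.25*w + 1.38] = -2.92000000000000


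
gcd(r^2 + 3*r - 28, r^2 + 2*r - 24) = r - 4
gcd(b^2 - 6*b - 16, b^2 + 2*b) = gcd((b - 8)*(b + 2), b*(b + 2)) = b + 2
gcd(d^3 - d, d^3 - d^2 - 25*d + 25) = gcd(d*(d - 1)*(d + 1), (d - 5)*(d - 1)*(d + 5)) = d - 1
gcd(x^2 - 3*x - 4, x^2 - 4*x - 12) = 1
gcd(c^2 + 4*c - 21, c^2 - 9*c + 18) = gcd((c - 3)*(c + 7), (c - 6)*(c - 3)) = c - 3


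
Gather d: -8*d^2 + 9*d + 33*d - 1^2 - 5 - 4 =-8*d^2 + 42*d - 10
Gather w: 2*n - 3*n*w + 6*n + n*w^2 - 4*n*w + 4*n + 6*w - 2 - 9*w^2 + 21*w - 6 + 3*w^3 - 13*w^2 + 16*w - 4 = 12*n + 3*w^3 + w^2*(n - 22) + w*(43 - 7*n) - 12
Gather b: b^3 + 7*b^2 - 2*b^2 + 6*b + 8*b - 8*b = b^3 + 5*b^2 + 6*b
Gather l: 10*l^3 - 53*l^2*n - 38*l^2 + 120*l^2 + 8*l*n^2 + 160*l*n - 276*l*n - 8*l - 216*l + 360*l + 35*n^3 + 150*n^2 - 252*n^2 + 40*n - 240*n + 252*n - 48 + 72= 10*l^3 + l^2*(82 - 53*n) + l*(8*n^2 - 116*n + 136) + 35*n^3 - 102*n^2 + 52*n + 24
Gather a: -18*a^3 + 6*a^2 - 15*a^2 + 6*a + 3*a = -18*a^3 - 9*a^2 + 9*a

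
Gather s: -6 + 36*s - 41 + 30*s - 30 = 66*s - 77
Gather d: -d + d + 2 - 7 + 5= 0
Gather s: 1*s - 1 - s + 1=0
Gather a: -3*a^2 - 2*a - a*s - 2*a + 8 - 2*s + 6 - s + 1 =-3*a^2 + a*(-s - 4) - 3*s + 15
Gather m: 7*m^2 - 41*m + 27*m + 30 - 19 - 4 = 7*m^2 - 14*m + 7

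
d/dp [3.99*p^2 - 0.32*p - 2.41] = 7.98*p - 0.32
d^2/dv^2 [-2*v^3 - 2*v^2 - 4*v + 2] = -12*v - 4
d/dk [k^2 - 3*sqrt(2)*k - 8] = 2*k - 3*sqrt(2)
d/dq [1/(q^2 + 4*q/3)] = 6*(-3*q - 2)/(q^2*(3*q + 4)^2)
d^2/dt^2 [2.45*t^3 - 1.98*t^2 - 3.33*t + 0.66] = 14.7*t - 3.96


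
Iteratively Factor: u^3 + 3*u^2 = (u)*(u^2 + 3*u) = u^2*(u + 3)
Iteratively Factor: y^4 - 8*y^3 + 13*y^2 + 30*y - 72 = (y - 4)*(y^3 - 4*y^2 - 3*y + 18) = (y - 4)*(y - 3)*(y^2 - y - 6) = (y - 4)*(y - 3)^2*(y + 2)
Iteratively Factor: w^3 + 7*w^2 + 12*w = (w + 4)*(w^2 + 3*w) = (w + 3)*(w + 4)*(w)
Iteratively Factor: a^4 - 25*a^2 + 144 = (a + 3)*(a^3 - 3*a^2 - 16*a + 48) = (a + 3)*(a + 4)*(a^2 - 7*a + 12) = (a - 4)*(a + 3)*(a + 4)*(a - 3)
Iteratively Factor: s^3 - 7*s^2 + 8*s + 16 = (s + 1)*(s^2 - 8*s + 16) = (s - 4)*(s + 1)*(s - 4)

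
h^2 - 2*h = h*(h - 2)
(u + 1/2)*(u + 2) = u^2 + 5*u/2 + 1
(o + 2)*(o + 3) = o^2 + 5*o + 6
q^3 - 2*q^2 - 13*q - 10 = (q - 5)*(q + 1)*(q + 2)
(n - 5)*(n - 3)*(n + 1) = n^3 - 7*n^2 + 7*n + 15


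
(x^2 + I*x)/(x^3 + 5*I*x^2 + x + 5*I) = x/(x^2 + 4*I*x + 5)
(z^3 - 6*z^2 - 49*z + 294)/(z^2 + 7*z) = z - 13 + 42/z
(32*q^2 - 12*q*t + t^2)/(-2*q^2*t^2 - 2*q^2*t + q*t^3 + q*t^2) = (-32*q^2 + 12*q*t - t^2)/(q*t*(2*q*t + 2*q - t^2 - t))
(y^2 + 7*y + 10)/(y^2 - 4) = (y + 5)/(y - 2)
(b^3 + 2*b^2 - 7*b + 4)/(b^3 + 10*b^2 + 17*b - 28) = (b - 1)/(b + 7)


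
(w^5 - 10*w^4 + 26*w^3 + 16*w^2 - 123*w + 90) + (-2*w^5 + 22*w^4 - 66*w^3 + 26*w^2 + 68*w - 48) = -w^5 + 12*w^4 - 40*w^3 + 42*w^2 - 55*w + 42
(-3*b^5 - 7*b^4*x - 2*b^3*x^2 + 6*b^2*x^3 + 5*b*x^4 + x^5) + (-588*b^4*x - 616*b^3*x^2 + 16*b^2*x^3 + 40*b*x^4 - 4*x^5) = -3*b^5 - 595*b^4*x - 618*b^3*x^2 + 22*b^2*x^3 + 45*b*x^4 - 3*x^5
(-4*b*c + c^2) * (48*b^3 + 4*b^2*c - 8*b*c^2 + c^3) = -192*b^4*c + 32*b^3*c^2 + 36*b^2*c^3 - 12*b*c^4 + c^5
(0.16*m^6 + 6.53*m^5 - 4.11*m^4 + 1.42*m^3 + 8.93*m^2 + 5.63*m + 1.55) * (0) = 0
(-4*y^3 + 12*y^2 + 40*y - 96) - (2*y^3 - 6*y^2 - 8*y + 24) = -6*y^3 + 18*y^2 + 48*y - 120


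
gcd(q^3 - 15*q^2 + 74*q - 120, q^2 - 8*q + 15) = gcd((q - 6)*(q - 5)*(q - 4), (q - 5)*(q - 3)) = q - 5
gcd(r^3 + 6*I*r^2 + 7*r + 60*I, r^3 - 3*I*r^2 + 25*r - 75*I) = r^2 + 2*I*r + 15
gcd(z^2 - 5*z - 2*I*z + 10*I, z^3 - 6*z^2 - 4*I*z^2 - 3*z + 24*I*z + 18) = 1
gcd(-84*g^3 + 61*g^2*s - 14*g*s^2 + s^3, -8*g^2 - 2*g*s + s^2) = -4*g + s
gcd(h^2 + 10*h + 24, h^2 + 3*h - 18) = h + 6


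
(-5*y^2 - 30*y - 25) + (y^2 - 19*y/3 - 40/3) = -4*y^2 - 109*y/3 - 115/3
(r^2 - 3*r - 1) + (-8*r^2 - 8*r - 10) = -7*r^2 - 11*r - 11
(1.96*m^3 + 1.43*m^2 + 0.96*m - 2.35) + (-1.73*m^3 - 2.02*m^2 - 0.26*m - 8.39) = 0.23*m^3 - 0.59*m^2 + 0.7*m - 10.74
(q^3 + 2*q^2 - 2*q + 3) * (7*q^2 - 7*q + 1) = 7*q^5 + 7*q^4 - 27*q^3 + 37*q^2 - 23*q + 3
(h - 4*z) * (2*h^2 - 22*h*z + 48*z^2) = 2*h^3 - 30*h^2*z + 136*h*z^2 - 192*z^3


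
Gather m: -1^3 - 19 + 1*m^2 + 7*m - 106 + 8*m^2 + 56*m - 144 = 9*m^2 + 63*m - 270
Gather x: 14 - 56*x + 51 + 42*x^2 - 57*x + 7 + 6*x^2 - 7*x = 48*x^2 - 120*x + 72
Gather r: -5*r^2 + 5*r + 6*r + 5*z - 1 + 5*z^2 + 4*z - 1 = -5*r^2 + 11*r + 5*z^2 + 9*z - 2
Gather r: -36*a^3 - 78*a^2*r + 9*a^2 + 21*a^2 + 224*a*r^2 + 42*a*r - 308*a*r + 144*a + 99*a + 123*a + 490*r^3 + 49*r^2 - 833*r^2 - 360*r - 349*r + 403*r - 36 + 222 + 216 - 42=-36*a^3 + 30*a^2 + 366*a + 490*r^3 + r^2*(224*a - 784) + r*(-78*a^2 - 266*a - 306) + 360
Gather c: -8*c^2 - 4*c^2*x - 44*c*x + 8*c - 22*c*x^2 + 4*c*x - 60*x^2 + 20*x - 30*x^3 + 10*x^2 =c^2*(-4*x - 8) + c*(-22*x^2 - 40*x + 8) - 30*x^3 - 50*x^2 + 20*x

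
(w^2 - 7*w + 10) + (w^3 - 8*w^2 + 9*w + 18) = w^3 - 7*w^2 + 2*w + 28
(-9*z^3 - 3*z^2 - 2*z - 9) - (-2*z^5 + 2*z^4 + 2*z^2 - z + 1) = 2*z^5 - 2*z^4 - 9*z^3 - 5*z^2 - z - 10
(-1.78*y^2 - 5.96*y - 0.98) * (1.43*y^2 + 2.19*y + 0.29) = -2.5454*y^4 - 12.421*y^3 - 14.97*y^2 - 3.8746*y - 0.2842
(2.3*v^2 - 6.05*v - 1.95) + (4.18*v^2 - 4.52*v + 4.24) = 6.48*v^2 - 10.57*v + 2.29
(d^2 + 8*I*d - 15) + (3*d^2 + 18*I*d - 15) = 4*d^2 + 26*I*d - 30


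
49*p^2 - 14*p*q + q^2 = (-7*p + q)^2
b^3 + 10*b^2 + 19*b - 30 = (b - 1)*(b + 5)*(b + 6)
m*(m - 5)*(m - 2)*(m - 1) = m^4 - 8*m^3 + 17*m^2 - 10*m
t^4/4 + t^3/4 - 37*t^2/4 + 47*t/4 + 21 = (t/4 + 1/4)*(t - 4)*(t - 3)*(t + 7)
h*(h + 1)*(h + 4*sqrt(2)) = h^3 + h^2 + 4*sqrt(2)*h^2 + 4*sqrt(2)*h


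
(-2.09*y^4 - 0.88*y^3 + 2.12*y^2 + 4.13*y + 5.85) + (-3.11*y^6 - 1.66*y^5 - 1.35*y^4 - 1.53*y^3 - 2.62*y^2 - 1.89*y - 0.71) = -3.11*y^6 - 1.66*y^5 - 3.44*y^4 - 2.41*y^3 - 0.5*y^2 + 2.24*y + 5.14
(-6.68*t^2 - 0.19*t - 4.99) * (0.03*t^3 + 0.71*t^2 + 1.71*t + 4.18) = -0.2004*t^5 - 4.7485*t^4 - 11.7074*t^3 - 31.7902*t^2 - 9.3271*t - 20.8582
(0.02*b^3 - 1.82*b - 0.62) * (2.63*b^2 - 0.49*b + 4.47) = 0.0526*b^5 - 0.0098*b^4 - 4.6972*b^3 - 0.7388*b^2 - 7.8316*b - 2.7714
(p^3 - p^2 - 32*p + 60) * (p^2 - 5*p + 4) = p^5 - 6*p^4 - 23*p^3 + 216*p^2 - 428*p + 240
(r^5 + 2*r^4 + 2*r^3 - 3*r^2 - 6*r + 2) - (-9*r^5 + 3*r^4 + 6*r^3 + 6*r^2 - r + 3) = 10*r^5 - r^4 - 4*r^3 - 9*r^2 - 5*r - 1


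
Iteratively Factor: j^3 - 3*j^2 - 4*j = (j + 1)*(j^2 - 4*j) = (j - 4)*(j + 1)*(j)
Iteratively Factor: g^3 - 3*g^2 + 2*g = (g)*(g^2 - 3*g + 2) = g*(g - 2)*(g - 1)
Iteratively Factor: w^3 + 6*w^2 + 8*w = (w)*(w^2 + 6*w + 8) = w*(w + 2)*(w + 4)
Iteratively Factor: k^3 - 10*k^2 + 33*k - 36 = (k - 3)*(k^2 - 7*k + 12) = (k - 3)^2*(k - 4)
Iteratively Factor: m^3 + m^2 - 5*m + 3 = (m - 1)*(m^2 + 2*m - 3) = (m - 1)^2*(m + 3)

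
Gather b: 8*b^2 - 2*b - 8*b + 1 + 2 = 8*b^2 - 10*b + 3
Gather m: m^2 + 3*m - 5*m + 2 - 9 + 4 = m^2 - 2*m - 3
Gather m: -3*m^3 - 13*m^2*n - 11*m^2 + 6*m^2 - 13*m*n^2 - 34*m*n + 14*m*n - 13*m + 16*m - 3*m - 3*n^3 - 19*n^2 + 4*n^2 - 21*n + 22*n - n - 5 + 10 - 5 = -3*m^3 + m^2*(-13*n - 5) + m*(-13*n^2 - 20*n) - 3*n^3 - 15*n^2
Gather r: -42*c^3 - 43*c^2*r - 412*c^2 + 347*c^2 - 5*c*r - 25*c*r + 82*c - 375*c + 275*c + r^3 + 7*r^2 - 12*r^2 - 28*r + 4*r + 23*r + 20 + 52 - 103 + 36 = -42*c^3 - 65*c^2 - 18*c + r^3 - 5*r^2 + r*(-43*c^2 - 30*c - 1) + 5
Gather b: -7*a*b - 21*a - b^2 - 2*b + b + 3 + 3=-21*a - b^2 + b*(-7*a - 1) + 6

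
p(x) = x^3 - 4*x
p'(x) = 3*x^2 - 4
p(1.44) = -2.77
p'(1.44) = 2.22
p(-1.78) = 1.48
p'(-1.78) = 5.51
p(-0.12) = 0.48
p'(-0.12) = -3.96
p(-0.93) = 2.92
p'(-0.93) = -1.41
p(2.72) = 9.24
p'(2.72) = 18.20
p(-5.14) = -115.24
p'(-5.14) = 75.26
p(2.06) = 0.50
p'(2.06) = 8.73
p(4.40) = 67.58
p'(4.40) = 54.08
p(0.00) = 0.00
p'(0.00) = -4.00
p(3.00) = 15.00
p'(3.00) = 23.00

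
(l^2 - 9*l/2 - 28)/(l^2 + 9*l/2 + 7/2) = (l - 8)/(l + 1)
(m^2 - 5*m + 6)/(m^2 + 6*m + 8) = (m^2 - 5*m + 6)/(m^2 + 6*m + 8)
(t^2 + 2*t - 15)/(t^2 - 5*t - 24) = (-t^2 - 2*t + 15)/(-t^2 + 5*t + 24)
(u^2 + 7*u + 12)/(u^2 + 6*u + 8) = (u + 3)/(u + 2)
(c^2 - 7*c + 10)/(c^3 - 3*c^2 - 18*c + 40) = 1/(c + 4)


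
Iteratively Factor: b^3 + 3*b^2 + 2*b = (b + 1)*(b^2 + 2*b) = (b + 1)*(b + 2)*(b)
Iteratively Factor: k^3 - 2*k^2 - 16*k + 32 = (k - 2)*(k^2 - 16) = (k - 4)*(k - 2)*(k + 4)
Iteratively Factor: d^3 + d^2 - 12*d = (d)*(d^2 + d - 12) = d*(d - 3)*(d + 4)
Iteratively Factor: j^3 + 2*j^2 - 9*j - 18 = (j - 3)*(j^2 + 5*j + 6) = (j - 3)*(j + 2)*(j + 3)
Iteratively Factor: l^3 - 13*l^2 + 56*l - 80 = (l - 4)*(l^2 - 9*l + 20) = (l - 4)^2*(l - 5)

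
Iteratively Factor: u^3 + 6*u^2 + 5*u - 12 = (u + 3)*(u^2 + 3*u - 4) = (u - 1)*(u + 3)*(u + 4)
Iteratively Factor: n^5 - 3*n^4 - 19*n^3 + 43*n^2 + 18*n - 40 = (n - 2)*(n^4 - n^3 - 21*n^2 + n + 20) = (n - 2)*(n + 1)*(n^3 - 2*n^2 - 19*n + 20) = (n - 2)*(n - 1)*(n + 1)*(n^2 - n - 20) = (n - 5)*(n - 2)*(n - 1)*(n + 1)*(n + 4)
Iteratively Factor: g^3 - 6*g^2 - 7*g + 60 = (g - 4)*(g^2 - 2*g - 15) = (g - 5)*(g - 4)*(g + 3)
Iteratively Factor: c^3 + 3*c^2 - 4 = (c + 2)*(c^2 + c - 2) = (c - 1)*(c + 2)*(c + 2)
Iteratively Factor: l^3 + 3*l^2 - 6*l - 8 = (l + 4)*(l^2 - l - 2) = (l - 2)*(l + 4)*(l + 1)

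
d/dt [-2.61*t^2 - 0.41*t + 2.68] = -5.22*t - 0.41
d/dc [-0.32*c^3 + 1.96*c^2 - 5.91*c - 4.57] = -0.96*c^2 + 3.92*c - 5.91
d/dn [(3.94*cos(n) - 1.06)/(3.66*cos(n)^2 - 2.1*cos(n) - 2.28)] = (14.4204*cos(n)^2 - 7.7592*cos(n) + 11.2092)*sin(n)/(13.3956*cos(n)^4 - 15.372*cos(n)^3 - 12.2796*cos(n)^2 + 9.576*cos(n) + 5.1984)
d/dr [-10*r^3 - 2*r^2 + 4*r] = -30*r^2 - 4*r + 4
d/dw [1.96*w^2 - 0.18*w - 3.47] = 3.92*w - 0.18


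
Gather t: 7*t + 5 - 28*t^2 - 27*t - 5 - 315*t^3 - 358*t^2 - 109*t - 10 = -315*t^3 - 386*t^2 - 129*t - 10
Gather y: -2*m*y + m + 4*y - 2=m + y*(4 - 2*m) - 2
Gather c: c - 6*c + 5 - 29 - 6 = -5*c - 30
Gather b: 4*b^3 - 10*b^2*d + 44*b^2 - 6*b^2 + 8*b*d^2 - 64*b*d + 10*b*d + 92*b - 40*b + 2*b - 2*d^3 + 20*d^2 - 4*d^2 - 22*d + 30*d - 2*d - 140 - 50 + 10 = 4*b^3 + b^2*(38 - 10*d) + b*(8*d^2 - 54*d + 54) - 2*d^3 + 16*d^2 + 6*d - 180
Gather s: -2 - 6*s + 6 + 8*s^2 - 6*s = 8*s^2 - 12*s + 4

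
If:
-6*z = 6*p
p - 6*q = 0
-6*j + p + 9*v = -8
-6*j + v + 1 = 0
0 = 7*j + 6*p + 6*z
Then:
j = 0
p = 1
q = 1/6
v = -1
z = -1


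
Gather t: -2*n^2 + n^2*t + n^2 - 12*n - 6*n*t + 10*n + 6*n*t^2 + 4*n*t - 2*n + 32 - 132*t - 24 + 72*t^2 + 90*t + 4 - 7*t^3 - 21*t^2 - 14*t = -n^2 - 4*n - 7*t^3 + t^2*(6*n + 51) + t*(n^2 - 2*n - 56) + 12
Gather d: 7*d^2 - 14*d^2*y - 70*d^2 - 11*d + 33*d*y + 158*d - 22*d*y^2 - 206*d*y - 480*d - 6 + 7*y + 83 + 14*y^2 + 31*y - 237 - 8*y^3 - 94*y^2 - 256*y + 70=d^2*(-14*y - 63) + d*(-22*y^2 - 173*y - 333) - 8*y^3 - 80*y^2 - 218*y - 90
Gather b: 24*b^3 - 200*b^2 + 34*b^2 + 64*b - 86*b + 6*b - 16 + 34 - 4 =24*b^3 - 166*b^2 - 16*b + 14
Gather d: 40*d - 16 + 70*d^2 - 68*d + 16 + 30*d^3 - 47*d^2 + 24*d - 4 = 30*d^3 + 23*d^2 - 4*d - 4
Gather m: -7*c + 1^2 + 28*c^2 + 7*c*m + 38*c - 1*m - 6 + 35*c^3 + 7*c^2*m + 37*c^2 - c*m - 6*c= 35*c^3 + 65*c^2 + 25*c + m*(7*c^2 + 6*c - 1) - 5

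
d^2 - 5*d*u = d*(d - 5*u)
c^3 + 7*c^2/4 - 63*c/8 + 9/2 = (c - 3/2)*(c - 3/4)*(c + 4)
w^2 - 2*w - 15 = (w - 5)*(w + 3)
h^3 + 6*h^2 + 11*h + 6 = (h + 1)*(h + 2)*(h + 3)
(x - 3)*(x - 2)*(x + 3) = x^3 - 2*x^2 - 9*x + 18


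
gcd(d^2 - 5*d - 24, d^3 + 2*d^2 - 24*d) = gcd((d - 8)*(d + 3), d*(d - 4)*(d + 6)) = 1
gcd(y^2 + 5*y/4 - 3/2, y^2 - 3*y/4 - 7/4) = 1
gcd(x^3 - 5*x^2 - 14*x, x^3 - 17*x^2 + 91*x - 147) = x - 7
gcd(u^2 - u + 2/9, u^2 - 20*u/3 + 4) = u - 2/3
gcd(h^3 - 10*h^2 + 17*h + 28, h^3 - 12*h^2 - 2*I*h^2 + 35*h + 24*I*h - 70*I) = h - 7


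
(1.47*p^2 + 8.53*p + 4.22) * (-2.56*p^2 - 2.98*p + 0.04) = -3.7632*p^4 - 26.2174*p^3 - 36.1638*p^2 - 12.2344*p + 0.1688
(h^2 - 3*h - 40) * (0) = 0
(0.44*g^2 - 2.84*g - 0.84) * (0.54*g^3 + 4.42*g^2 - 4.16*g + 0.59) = 0.2376*g^5 + 0.4112*g^4 - 14.8368*g^3 + 8.3612*g^2 + 1.8188*g - 0.4956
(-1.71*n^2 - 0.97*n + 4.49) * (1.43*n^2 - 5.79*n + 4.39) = -2.4453*n^4 + 8.5138*n^3 + 4.5301*n^2 - 30.2554*n + 19.7111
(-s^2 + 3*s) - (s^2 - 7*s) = -2*s^2 + 10*s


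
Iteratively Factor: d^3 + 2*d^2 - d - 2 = (d - 1)*(d^2 + 3*d + 2) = (d - 1)*(d + 1)*(d + 2)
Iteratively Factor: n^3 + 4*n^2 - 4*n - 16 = (n + 2)*(n^2 + 2*n - 8) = (n + 2)*(n + 4)*(n - 2)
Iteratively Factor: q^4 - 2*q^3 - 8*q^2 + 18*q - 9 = (q - 1)*(q^3 - q^2 - 9*q + 9) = (q - 3)*(q - 1)*(q^2 + 2*q - 3) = (q - 3)*(q - 1)^2*(q + 3)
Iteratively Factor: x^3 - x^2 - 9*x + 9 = (x - 3)*(x^2 + 2*x - 3) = (x - 3)*(x - 1)*(x + 3)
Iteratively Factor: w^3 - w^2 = (w - 1)*(w^2) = w*(w - 1)*(w)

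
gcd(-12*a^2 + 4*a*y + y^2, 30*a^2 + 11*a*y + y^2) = 6*a + y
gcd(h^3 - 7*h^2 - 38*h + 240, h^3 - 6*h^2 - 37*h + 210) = h^2 + h - 30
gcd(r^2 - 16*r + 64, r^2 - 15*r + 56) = r - 8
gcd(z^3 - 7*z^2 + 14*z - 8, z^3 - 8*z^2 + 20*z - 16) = z^2 - 6*z + 8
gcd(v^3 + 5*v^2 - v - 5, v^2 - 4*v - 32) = 1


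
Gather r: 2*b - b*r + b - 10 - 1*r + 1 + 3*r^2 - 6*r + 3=3*b + 3*r^2 + r*(-b - 7) - 6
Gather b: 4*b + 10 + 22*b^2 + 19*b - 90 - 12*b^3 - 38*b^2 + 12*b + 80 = -12*b^3 - 16*b^2 + 35*b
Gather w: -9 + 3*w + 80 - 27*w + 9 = 80 - 24*w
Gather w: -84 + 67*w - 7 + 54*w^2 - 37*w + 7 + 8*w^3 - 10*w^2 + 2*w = 8*w^3 + 44*w^2 + 32*w - 84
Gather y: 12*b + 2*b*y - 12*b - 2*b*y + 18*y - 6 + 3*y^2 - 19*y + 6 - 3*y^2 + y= 0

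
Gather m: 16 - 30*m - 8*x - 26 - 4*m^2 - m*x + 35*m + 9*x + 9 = -4*m^2 + m*(5 - x) + x - 1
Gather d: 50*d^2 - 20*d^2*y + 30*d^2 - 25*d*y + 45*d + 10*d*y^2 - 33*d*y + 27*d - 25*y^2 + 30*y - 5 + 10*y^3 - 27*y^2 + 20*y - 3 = d^2*(80 - 20*y) + d*(10*y^2 - 58*y + 72) + 10*y^3 - 52*y^2 + 50*y - 8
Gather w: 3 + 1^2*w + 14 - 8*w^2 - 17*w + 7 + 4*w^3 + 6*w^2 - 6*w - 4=4*w^3 - 2*w^2 - 22*w + 20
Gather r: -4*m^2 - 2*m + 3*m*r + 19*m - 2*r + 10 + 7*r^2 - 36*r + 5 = -4*m^2 + 17*m + 7*r^2 + r*(3*m - 38) + 15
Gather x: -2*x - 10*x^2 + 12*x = -10*x^2 + 10*x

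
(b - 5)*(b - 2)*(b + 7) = b^3 - 39*b + 70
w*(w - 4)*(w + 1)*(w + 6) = w^4 + 3*w^3 - 22*w^2 - 24*w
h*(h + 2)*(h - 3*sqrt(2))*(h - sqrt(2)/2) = h^4 - 7*sqrt(2)*h^3/2 + 2*h^3 - 7*sqrt(2)*h^2 + 3*h^2 + 6*h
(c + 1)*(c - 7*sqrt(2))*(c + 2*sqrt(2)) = c^3 - 5*sqrt(2)*c^2 + c^2 - 28*c - 5*sqrt(2)*c - 28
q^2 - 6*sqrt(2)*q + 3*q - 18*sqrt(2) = (q + 3)*(q - 6*sqrt(2))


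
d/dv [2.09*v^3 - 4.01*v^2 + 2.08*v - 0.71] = 6.27*v^2 - 8.02*v + 2.08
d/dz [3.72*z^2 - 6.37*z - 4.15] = 7.44*z - 6.37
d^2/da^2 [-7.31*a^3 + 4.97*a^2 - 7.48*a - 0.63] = 9.94 - 43.86*a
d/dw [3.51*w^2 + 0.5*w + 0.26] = 7.02*w + 0.5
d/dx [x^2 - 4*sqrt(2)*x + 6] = 2*x - 4*sqrt(2)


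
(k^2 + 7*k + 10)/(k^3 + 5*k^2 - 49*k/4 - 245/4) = 4*(k + 2)/(4*k^2 - 49)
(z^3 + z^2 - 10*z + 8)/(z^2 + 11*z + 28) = (z^2 - 3*z + 2)/(z + 7)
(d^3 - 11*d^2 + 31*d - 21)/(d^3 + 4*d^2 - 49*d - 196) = (d^2 - 4*d + 3)/(d^2 + 11*d + 28)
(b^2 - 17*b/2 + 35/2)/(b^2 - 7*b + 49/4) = 2*(b - 5)/(2*b - 7)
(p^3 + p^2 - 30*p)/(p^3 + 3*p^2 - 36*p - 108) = p*(p - 5)/(p^2 - 3*p - 18)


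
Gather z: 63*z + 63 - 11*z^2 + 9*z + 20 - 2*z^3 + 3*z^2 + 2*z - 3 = -2*z^3 - 8*z^2 + 74*z + 80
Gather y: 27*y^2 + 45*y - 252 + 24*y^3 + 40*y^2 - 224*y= 24*y^3 + 67*y^2 - 179*y - 252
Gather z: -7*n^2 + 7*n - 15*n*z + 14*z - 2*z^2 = -7*n^2 + 7*n - 2*z^2 + z*(14 - 15*n)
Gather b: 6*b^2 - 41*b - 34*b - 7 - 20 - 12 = 6*b^2 - 75*b - 39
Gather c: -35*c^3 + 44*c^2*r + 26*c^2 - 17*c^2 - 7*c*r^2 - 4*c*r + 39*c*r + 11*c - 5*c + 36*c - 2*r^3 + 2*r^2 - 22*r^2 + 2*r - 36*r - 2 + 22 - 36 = -35*c^3 + c^2*(44*r + 9) + c*(-7*r^2 + 35*r + 42) - 2*r^3 - 20*r^2 - 34*r - 16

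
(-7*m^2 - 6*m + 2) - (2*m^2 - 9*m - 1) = -9*m^2 + 3*m + 3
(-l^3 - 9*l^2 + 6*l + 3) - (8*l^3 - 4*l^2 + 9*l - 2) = -9*l^3 - 5*l^2 - 3*l + 5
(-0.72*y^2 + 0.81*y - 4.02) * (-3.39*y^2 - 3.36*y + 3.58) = 2.4408*y^4 - 0.3267*y^3 + 8.3286*y^2 + 16.407*y - 14.3916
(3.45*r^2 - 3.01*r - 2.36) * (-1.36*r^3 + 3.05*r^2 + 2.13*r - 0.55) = -4.692*r^5 + 14.6161*r^4 + 1.3776*r^3 - 15.5068*r^2 - 3.3713*r + 1.298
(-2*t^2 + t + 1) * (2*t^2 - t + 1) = -4*t^4 + 4*t^3 - t^2 + 1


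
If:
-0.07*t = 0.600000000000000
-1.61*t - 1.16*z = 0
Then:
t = -8.57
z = 11.90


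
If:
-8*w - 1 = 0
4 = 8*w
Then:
No Solution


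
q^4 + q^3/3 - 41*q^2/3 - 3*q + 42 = (q - 3)*(q - 2)*(q + 7/3)*(q + 3)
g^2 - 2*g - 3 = (g - 3)*(g + 1)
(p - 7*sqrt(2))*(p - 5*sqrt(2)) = p^2 - 12*sqrt(2)*p + 70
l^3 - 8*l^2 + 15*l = l*(l - 5)*(l - 3)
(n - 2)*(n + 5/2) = n^2 + n/2 - 5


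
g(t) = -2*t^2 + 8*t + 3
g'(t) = 8 - 4*t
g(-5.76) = -109.44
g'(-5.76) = 31.04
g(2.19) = 10.93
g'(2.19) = -0.76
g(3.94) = 3.47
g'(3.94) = -7.76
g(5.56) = -14.35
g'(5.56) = -14.24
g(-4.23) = -66.63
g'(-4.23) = 24.92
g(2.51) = 10.48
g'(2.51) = -2.04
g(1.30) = 10.02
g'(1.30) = 2.80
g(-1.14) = -8.72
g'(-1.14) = 12.56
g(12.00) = -189.00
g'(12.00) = -40.00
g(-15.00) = -567.00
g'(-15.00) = 68.00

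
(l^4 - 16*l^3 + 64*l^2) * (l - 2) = l^5 - 18*l^4 + 96*l^3 - 128*l^2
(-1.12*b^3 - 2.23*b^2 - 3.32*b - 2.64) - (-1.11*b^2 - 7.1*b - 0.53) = -1.12*b^3 - 1.12*b^2 + 3.78*b - 2.11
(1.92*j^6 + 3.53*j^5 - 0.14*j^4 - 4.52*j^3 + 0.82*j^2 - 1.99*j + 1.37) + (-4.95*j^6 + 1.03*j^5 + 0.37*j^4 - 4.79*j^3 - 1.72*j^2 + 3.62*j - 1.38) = -3.03*j^6 + 4.56*j^5 + 0.23*j^4 - 9.31*j^3 - 0.9*j^2 + 1.63*j - 0.00999999999999979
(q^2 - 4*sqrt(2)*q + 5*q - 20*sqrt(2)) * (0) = 0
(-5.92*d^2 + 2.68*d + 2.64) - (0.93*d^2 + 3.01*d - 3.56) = -6.85*d^2 - 0.33*d + 6.2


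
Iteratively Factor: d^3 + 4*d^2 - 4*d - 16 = (d + 2)*(d^2 + 2*d - 8) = (d + 2)*(d + 4)*(d - 2)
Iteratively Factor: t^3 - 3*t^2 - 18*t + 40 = (t + 4)*(t^2 - 7*t + 10) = (t - 2)*(t + 4)*(t - 5)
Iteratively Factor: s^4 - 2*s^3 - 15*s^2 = (s)*(s^3 - 2*s^2 - 15*s) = s*(s + 3)*(s^2 - 5*s) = s*(s - 5)*(s + 3)*(s)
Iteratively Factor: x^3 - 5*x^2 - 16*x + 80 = (x - 5)*(x^2 - 16) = (x - 5)*(x - 4)*(x + 4)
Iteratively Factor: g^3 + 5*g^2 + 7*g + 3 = (g + 1)*(g^2 + 4*g + 3) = (g + 1)^2*(g + 3)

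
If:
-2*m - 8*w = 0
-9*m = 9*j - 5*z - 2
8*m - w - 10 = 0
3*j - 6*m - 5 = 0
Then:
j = 45/11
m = 40/33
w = -10/33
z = 503/55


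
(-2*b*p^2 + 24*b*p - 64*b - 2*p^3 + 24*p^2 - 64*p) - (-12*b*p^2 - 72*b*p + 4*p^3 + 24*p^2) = 10*b*p^2 + 96*b*p - 64*b - 6*p^3 - 64*p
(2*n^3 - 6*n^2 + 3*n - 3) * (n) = 2*n^4 - 6*n^3 + 3*n^2 - 3*n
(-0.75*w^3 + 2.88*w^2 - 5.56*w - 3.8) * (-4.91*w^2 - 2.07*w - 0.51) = 3.6825*w^5 - 12.5883*w^4 + 21.7205*w^3 + 28.6984*w^2 + 10.7016*w + 1.938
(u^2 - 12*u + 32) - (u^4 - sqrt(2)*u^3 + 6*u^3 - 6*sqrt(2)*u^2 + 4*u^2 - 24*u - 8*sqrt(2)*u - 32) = -u^4 - 6*u^3 + sqrt(2)*u^3 - 3*u^2 + 6*sqrt(2)*u^2 + 8*sqrt(2)*u + 12*u + 64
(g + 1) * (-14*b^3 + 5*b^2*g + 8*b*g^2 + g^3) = -14*b^3*g - 14*b^3 + 5*b^2*g^2 + 5*b^2*g + 8*b*g^3 + 8*b*g^2 + g^4 + g^3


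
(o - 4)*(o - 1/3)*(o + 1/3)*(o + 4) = o^4 - 145*o^2/9 + 16/9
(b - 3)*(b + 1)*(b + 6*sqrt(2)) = b^3 - 2*b^2 + 6*sqrt(2)*b^2 - 12*sqrt(2)*b - 3*b - 18*sqrt(2)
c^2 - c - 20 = (c - 5)*(c + 4)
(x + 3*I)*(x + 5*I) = x^2 + 8*I*x - 15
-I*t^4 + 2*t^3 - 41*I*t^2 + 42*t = t*(t - 6*I)*(t + 7*I)*(-I*t + 1)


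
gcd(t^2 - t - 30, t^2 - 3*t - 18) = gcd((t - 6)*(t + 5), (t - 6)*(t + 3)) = t - 6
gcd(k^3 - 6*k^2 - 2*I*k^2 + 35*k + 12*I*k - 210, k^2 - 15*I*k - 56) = k - 7*I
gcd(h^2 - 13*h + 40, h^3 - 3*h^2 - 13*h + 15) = h - 5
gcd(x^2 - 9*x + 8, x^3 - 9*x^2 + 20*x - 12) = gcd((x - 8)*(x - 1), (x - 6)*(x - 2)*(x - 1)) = x - 1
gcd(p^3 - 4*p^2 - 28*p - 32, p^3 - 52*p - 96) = p^2 - 6*p - 16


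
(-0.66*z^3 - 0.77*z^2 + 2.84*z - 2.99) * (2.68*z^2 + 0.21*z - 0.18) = -1.7688*z^5 - 2.2022*z^4 + 7.5683*z^3 - 7.2782*z^2 - 1.1391*z + 0.5382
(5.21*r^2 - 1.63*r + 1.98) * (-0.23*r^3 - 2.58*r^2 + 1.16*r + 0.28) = -1.1983*r^5 - 13.0669*r^4 + 9.7936*r^3 - 5.5404*r^2 + 1.8404*r + 0.5544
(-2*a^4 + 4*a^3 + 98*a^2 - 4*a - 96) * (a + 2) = -2*a^5 + 106*a^3 + 192*a^2 - 104*a - 192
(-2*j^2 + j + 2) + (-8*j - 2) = -2*j^2 - 7*j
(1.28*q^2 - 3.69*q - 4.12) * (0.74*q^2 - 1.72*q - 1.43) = 0.9472*q^4 - 4.9322*q^3 + 1.4676*q^2 + 12.3631*q + 5.8916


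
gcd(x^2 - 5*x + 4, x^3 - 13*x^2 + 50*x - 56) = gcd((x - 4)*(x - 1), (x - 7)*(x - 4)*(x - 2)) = x - 4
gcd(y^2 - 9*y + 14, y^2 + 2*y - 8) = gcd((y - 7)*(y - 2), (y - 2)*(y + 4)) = y - 2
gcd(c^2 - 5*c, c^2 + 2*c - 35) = c - 5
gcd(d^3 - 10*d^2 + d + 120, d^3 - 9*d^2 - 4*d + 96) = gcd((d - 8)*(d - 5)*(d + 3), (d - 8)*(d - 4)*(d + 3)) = d^2 - 5*d - 24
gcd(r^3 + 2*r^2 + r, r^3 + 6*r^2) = r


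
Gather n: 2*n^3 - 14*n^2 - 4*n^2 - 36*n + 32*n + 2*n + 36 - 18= 2*n^3 - 18*n^2 - 2*n + 18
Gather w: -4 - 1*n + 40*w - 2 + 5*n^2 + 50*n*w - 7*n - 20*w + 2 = 5*n^2 - 8*n + w*(50*n + 20) - 4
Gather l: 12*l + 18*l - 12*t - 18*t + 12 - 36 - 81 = 30*l - 30*t - 105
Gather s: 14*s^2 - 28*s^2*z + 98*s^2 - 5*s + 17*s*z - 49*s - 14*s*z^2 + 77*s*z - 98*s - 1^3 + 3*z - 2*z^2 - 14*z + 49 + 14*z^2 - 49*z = s^2*(112 - 28*z) + s*(-14*z^2 + 94*z - 152) + 12*z^2 - 60*z + 48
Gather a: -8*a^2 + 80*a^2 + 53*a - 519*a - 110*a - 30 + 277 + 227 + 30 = 72*a^2 - 576*a + 504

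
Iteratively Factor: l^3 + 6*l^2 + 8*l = (l + 2)*(l^2 + 4*l) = (l + 2)*(l + 4)*(l)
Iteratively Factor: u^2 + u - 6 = (u - 2)*(u + 3)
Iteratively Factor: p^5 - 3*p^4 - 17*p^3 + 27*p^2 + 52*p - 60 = (p - 5)*(p^4 + 2*p^3 - 7*p^2 - 8*p + 12) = (p - 5)*(p + 2)*(p^3 - 7*p + 6) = (p - 5)*(p - 1)*(p + 2)*(p^2 + p - 6) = (p - 5)*(p - 1)*(p + 2)*(p + 3)*(p - 2)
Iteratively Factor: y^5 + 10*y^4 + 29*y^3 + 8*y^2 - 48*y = (y)*(y^4 + 10*y^3 + 29*y^2 + 8*y - 48) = y*(y - 1)*(y^3 + 11*y^2 + 40*y + 48) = y*(y - 1)*(y + 3)*(y^2 + 8*y + 16) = y*(y - 1)*(y + 3)*(y + 4)*(y + 4)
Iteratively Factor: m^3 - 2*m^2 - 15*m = (m + 3)*(m^2 - 5*m) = m*(m + 3)*(m - 5)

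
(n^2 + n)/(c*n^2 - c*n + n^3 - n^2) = (n + 1)/(c*n - c + n^2 - n)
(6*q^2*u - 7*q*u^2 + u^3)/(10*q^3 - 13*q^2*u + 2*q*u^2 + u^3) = u*(6*q - u)/(10*q^2 - 3*q*u - u^2)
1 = 1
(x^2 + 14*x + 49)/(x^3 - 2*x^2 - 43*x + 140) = (x + 7)/(x^2 - 9*x + 20)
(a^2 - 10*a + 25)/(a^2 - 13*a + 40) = (a - 5)/(a - 8)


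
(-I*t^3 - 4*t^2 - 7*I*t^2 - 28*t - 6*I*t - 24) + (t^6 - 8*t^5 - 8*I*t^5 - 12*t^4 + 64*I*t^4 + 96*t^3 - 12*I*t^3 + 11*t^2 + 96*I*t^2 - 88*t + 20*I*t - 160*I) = t^6 - 8*t^5 - 8*I*t^5 - 12*t^4 + 64*I*t^4 + 96*t^3 - 13*I*t^3 + 7*t^2 + 89*I*t^2 - 116*t + 14*I*t - 24 - 160*I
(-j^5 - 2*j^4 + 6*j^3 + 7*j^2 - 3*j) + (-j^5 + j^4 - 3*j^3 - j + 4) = -2*j^5 - j^4 + 3*j^3 + 7*j^2 - 4*j + 4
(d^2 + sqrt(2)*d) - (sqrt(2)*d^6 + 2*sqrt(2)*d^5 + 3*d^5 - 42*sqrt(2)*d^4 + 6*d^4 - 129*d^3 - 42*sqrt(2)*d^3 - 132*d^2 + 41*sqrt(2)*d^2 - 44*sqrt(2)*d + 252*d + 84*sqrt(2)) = -sqrt(2)*d^6 - 3*d^5 - 2*sqrt(2)*d^5 - 6*d^4 + 42*sqrt(2)*d^4 + 42*sqrt(2)*d^3 + 129*d^3 - 41*sqrt(2)*d^2 + 133*d^2 - 252*d + 45*sqrt(2)*d - 84*sqrt(2)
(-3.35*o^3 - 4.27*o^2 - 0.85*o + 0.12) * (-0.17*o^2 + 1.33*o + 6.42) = 0.5695*o^5 - 3.7296*o^4 - 27.0416*o^3 - 28.5643*o^2 - 5.2974*o + 0.7704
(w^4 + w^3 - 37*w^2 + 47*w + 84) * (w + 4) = w^5 + 5*w^4 - 33*w^3 - 101*w^2 + 272*w + 336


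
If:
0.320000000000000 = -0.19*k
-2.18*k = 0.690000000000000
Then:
No Solution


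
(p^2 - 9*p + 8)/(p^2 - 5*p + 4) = (p - 8)/(p - 4)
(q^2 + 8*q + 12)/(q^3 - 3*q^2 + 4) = (q^2 + 8*q + 12)/(q^3 - 3*q^2 + 4)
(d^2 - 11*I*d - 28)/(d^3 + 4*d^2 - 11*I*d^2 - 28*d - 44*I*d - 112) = 1/(d + 4)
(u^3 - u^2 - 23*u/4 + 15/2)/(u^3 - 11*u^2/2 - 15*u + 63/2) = (u^2 + u/2 - 5)/(u^2 - 4*u - 21)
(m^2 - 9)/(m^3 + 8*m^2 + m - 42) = (m - 3)/(m^2 + 5*m - 14)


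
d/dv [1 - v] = -1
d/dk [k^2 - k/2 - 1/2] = 2*k - 1/2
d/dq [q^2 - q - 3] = 2*q - 1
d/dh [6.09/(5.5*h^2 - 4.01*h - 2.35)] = (24.4209 - 66.99*h)/(-5.5*h^2 + 4.01*h + 2.35)^2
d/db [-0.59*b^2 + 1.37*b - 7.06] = 1.37 - 1.18*b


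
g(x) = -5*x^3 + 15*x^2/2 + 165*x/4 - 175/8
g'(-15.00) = -3558.75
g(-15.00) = 17921.88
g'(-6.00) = -588.75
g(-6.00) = 1080.62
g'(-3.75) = -225.94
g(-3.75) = 192.58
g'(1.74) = 21.94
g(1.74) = 46.27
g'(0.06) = 42.10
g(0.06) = -19.37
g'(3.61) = -100.08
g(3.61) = -10.45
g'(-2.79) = -117.36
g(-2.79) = 30.01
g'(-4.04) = -264.17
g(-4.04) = 263.58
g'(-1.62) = -22.42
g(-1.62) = -47.76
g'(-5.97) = -582.91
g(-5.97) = 1063.05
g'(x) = -15*x^2 + 15*x + 165/4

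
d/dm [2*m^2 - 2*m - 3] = 4*m - 2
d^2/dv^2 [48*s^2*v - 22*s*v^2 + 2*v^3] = -44*s + 12*v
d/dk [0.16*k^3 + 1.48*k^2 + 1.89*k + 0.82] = 0.48*k^2 + 2.96*k + 1.89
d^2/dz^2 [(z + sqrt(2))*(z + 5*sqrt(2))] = 2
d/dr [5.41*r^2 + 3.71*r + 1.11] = 10.82*r + 3.71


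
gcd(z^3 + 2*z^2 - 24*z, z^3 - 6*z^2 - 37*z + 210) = z + 6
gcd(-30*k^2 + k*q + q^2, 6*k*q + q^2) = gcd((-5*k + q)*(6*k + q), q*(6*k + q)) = 6*k + q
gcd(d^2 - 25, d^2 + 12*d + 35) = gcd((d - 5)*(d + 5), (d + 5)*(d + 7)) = d + 5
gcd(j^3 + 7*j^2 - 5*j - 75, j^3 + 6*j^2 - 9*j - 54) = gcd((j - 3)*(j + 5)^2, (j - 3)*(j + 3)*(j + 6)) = j - 3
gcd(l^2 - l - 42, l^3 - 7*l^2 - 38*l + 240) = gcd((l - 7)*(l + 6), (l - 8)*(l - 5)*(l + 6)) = l + 6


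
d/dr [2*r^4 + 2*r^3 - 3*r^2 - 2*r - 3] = 8*r^3 + 6*r^2 - 6*r - 2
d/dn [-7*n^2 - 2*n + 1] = -14*n - 2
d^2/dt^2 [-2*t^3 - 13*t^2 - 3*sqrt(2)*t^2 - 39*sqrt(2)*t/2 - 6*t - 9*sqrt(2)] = -12*t - 26 - 6*sqrt(2)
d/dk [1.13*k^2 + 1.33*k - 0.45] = 2.26*k + 1.33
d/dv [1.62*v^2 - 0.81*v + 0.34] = 3.24*v - 0.81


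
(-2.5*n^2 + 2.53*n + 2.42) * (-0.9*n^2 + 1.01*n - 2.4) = 2.25*n^4 - 4.802*n^3 + 6.3773*n^2 - 3.6278*n - 5.808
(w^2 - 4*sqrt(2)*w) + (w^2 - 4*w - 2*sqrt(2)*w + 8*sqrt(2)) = 2*w^2 - 6*sqrt(2)*w - 4*w + 8*sqrt(2)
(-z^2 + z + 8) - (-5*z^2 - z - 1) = 4*z^2 + 2*z + 9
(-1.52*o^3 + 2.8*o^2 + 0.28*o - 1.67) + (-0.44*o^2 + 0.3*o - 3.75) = -1.52*o^3 + 2.36*o^2 + 0.58*o - 5.42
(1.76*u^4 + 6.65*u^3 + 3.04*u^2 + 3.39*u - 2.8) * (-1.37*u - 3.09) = -2.4112*u^5 - 14.5489*u^4 - 24.7133*u^3 - 14.0379*u^2 - 6.6391*u + 8.652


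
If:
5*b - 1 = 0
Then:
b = 1/5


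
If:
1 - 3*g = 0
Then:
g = 1/3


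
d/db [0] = 0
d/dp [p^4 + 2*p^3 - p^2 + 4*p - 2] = 4*p^3 + 6*p^2 - 2*p + 4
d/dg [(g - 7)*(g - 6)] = 2*g - 13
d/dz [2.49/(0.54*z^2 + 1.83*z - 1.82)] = (-2.6892*z - 4.5567)/(0.54*z^2 + 1.83*z - 1.82)^2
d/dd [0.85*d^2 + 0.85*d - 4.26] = 1.7*d + 0.85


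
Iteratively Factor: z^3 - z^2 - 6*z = (z)*(z^2 - z - 6) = z*(z - 3)*(z + 2)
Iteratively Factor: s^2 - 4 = (s - 2)*(s + 2)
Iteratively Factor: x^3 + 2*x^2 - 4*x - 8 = (x + 2)*(x^2 - 4) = (x + 2)^2*(x - 2)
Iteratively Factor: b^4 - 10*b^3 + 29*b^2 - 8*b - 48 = (b - 4)*(b^3 - 6*b^2 + 5*b + 12) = (b - 4)^2*(b^2 - 2*b - 3) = (b - 4)^2*(b - 3)*(b + 1)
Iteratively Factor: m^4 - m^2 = (m)*(m^3 - m) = m^2*(m^2 - 1) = m^2*(m + 1)*(m - 1)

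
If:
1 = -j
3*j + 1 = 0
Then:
No Solution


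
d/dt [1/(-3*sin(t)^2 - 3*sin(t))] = (2/tan(t) + cos(t)/sin(t)^2)/(3*(sin(t) + 1)^2)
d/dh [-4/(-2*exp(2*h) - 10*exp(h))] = 2*(-2*exp(h) - 5)*exp(-h)/(exp(h) + 5)^2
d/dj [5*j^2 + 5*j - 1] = 10*j + 5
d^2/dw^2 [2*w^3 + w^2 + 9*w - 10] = 12*w + 2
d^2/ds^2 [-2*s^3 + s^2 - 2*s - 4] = 2 - 12*s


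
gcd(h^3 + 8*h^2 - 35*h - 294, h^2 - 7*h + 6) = h - 6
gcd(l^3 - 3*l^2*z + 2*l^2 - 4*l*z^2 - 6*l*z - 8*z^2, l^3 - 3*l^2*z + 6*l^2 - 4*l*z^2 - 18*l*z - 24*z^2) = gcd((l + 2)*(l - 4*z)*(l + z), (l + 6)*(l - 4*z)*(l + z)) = -l^2 + 3*l*z + 4*z^2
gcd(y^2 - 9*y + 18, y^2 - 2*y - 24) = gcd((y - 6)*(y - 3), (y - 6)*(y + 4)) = y - 6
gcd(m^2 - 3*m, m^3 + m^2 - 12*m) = m^2 - 3*m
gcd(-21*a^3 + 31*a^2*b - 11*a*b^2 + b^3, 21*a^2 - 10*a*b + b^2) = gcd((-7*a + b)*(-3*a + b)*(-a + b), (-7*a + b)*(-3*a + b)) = 21*a^2 - 10*a*b + b^2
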